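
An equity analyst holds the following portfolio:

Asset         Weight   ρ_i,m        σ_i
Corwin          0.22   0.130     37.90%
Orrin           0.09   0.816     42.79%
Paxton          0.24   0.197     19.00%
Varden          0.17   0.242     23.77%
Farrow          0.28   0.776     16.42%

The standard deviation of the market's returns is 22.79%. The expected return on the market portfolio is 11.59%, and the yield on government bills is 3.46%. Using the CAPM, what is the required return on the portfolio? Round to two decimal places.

β_Corwin = 0.130 × 37.90% / 22.79% = 0.2162
β_Orrin = 0.816 × 42.79% / 22.79% = 1.5321
β_Paxton = 0.197 × 19.00% / 22.79% = 0.1642
β_Varden = 0.242 × 23.77% / 22.79% = 0.2524
β_Farrow = 0.776 × 16.42% / 22.79% = 0.5591
β_P = Σ w_i β_i = 0.22×0.2162 + 0.09×1.5321 + 0.24×0.1642 + 0.17×0.2524 + 0.28×0.5591 = 0.4243
MRP = 11.59% − 3.46% = 8.13%
E(R_P) = R_f + β_P × MRP = 3.46% + 0.4243 × 8.13% = 6.91%

6.91%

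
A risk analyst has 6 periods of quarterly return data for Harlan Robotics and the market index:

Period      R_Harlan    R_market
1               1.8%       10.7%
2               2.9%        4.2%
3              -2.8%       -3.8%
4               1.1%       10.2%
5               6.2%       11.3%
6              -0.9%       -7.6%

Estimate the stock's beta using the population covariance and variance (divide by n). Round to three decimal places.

Mean R_i = (1.8 + 2.9 − 2.8 + 1.1 + 6.2 − 0.9) / 6 = 1.3833%
Mean R_m = (10.7 + 4.2 − 3.8 + 10.2 + 11.3 − 7.6) / 6 = 4.1667%
Σ(R_i − R̄_i)(R_m − R̄_m) = 95.6167  ⇒  Cov = 95.6167 / 6 = 15.9361
Σ(R_m − R̄_m)² = 331.8933  ⇒  Var(R_m) = 331.8933 / 6 = 55.3156
β = Cov / Var(R_m) = 15.9361 / 55.3156 = 0.2881

0.288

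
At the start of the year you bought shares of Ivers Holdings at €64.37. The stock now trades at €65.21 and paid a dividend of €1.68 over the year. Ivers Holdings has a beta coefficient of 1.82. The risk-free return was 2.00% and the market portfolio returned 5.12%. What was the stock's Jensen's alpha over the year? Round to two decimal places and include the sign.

Realised HPR = (P1 + D1 − P0) / P0 = (65.21 + 1.68 − 64.37) / 64.37 = 2.52 / 64.37 = 3.9149%
MRP = 5.12% − 2.00% = 3.12%
CAPM required = R_f + β·MRP = 2.00% + 1.82 × 3.12% = 7.6784%
α = realised − required = 3.9149% − 7.6784% = -3.76%

-3.76%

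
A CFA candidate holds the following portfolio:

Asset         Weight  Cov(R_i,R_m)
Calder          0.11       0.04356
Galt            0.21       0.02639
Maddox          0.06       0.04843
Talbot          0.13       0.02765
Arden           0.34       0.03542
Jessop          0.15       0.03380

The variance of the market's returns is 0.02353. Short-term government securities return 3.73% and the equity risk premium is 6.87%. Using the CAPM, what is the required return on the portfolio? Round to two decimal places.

β_Calder = 0.04356 / 0.02353 = 1.8513
β_Galt = 0.02639 / 0.02353 = 1.1215
β_Maddox = 0.04843 / 0.02353 = 2.0582
β_Talbot = 0.02765 / 0.02353 = 1.1751
β_Arden = 0.03542 / 0.02353 = 1.5053
β_Jessop = 0.03380 / 0.02353 = 1.4365
β_P = Σ w_i β_i = 0.11×1.8513 + 0.21×1.1215 + 0.06×2.0582 + 0.13×1.1751 + 0.34×1.5053 + 0.15×1.4365 = 1.4427
E(R_P) = R_f + β_P × MRP = 3.73% + 1.4427 × 6.87% = 13.64%

13.64%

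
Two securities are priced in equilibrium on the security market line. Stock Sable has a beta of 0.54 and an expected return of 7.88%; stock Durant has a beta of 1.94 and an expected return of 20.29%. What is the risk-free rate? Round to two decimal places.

3.09%

Both satisfy E(R) = R_f + β·MRP, so the slope of the SML is
MRP = (20.29% − 7.88%) / (1.94 − 0.54) = 12.41% / 1.40 = 8.8643%
R_f = E(R_Sable) − β_Sable·MRP = 7.88% − 0.54 × 8.8643% = 3.0933%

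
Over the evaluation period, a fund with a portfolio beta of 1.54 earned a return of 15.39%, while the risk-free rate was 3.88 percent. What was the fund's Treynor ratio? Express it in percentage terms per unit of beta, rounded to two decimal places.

Treynor = (R_P − R_f) / β_P = (15.39% − 3.88%) / 1.5400 = 11.51% / 1.5400 = 7.47%

7.47%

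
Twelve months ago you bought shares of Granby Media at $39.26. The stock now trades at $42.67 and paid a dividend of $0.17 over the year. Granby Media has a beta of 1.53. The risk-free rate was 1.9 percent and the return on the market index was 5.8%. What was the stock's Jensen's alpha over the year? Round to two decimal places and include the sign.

+1.25%

Realised HPR = (P1 + D1 − P0) / P0 = (42.67 + 0.17 − 39.26) / 39.26 = 3.58 / 39.26 = 9.1187%
MRP = 5.8% − 1.9% = 3.90%
CAPM required = R_f + β·MRP = 1.9% + 1.53 × 3.9% = 7.8670%
α = realised − required = 9.1187% − 7.8670% = +1.25%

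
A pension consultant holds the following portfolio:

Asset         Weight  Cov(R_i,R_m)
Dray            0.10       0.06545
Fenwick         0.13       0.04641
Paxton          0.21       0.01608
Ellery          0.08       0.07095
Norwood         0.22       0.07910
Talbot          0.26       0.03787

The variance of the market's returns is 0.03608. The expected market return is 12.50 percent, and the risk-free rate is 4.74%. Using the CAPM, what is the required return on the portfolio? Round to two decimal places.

β_Dray = 0.06545 / 0.03608 = 1.8140
β_Fenwick = 0.04641 / 0.03608 = 1.2863
β_Paxton = 0.01608 / 0.03608 = 0.4457
β_Ellery = 0.07095 / 0.03608 = 1.9665
β_Norwood = 0.07910 / 0.03608 = 2.1924
β_Talbot = 0.03787 / 0.03608 = 1.0496
β_P = Σ w_i β_i = 0.10×1.8140 + 0.13×1.2863 + 0.21×0.4457 + 0.08×1.9665 + 0.22×2.1924 + 0.26×1.0496 = 1.3548
MRP = 12.50% − 4.74% = 7.76%
E(R_P) = R_f + β_P × MRP = 4.74% + 1.3548 × 7.76% = 15.25%

15.25%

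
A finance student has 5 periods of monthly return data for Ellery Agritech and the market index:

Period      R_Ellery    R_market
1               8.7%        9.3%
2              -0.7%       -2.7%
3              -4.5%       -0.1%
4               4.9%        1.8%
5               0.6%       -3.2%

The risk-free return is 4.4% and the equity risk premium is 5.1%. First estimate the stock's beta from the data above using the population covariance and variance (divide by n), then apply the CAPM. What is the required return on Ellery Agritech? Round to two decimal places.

8.45%

Mean R_i = (8.7 − 0.7 − 4.5 + 4.9 + 0.6) / 5 = 1.8000%
Mean R_m = (9.3 − 2.7 − 0.1 + 1.8 − 3.2) / 5 = 1.0200%
Σ(R_i − R̄_i)(R_m − R̄_m) = 80.9700  ⇒  Cov = 80.9700 / 5 = 16.1940
Σ(R_m − R̄_m)² = 102.0680  ⇒  Var(R_m) = 102.0680 / 5 = 20.4136
β = Cov / Var(R_m) = 16.1940 / 20.4136 = 0.7933
E(R) = R_f + β × MRP = 4.4% + 0.7933 × 5.1% = 8.45%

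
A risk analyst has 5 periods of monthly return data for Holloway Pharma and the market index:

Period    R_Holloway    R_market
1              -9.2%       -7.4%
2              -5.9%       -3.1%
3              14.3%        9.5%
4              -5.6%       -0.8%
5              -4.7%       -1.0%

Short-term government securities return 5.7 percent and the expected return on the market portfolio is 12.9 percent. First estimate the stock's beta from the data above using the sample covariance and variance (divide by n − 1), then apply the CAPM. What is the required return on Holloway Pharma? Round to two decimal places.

16.18%

Mean R_i = (-9.2 − 5.9 + 14.3 − 5.6 − 4.7) / 5 = -2.2200%
Mean R_m = (-7.4 − 3.1 + 9.5 − 0.8 − 1.0) / 5 = -0.5600%
Σ(R_i − R̄_i)(R_m − R̄_m) = 225.1840  ⇒  Cov = 225.1840 / 4 = 56.2960
Σ(R_m − R̄_m)² = 154.6920  ⇒  Var(R_m) = 154.6920 / 4 = 38.6730
β = Cov / Var(R_m) = 56.2960 / 38.6730 = 1.4557
MRP = 12.9% − 5.7% = 7.20%
E(R) = R_f + β × MRP = 5.7% + 1.4557 × 7.2% = 16.18%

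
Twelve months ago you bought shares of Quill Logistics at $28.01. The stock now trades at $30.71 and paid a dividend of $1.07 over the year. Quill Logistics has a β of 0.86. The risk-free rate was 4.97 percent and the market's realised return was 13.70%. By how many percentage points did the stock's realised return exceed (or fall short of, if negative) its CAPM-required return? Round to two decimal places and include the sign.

Realised HPR = (P1 + D1 − P0) / P0 = (30.71 + 1.07 − 28.01) / 28.01 = 3.77 / 28.01 = 13.4595%
MRP = 13.70% − 4.97% = 8.73%
CAPM required = R_f + β·MRP = 4.97% + 0.86 × 8.73% = 12.4778%
α = realised − required = 13.4595% − 12.4778% = +0.98%

+0.98%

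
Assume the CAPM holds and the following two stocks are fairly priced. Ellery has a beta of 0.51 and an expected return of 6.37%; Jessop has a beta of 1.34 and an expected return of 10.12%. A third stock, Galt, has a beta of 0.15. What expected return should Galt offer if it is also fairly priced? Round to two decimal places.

MRP (SML slope) = (10.12% − 6.37%) / (1.34 − 0.51) = 3.75% / 0.83 = 4.5181%
R_f (intercept) = 6.37% − 0.51 × 4.5181% = 4.0658%
E(R_Galt) = R_f + β × MRP = 4.0658% + 0.15 × 4.5181% = 4.74%

4.74%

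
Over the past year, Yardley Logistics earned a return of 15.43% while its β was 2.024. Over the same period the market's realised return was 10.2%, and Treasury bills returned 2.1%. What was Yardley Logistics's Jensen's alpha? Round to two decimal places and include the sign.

Market excess return = 10.2% − 2.1% = 8.10%
CAPM benchmark = R_f + β(R_m − R_f) = 2.1% + 2.024 × 8.1% = 18.4944%
α = actual − benchmark = 15.43% − 18.4944% = -3.06%

-3.06%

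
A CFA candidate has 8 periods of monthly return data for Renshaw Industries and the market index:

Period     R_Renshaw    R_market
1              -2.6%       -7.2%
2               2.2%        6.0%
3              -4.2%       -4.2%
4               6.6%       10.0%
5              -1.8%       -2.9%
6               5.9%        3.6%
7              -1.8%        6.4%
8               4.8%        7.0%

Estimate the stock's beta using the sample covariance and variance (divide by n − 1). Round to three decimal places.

0.523

Mean R_i = (-2.6 + 2.2 − 4.2 + 6.6 − 1.8 + 5.9 − 1.8 + 4.8) / 8 = 1.1375%
Mean R_m = (-7.2 + 6.0 − 4.2 + 10.0 − 2.9 + 3.6 + 6.4 + 7.0) / 8 = 2.3375%
Σ(R_i − R̄_i)(R_m − R̄_m) = 142.8288  ⇒  Cov = 142.8288 / 7 = 20.4041
Σ(R_m − R̄_m)² = 273.0988  ⇒  Var(R_m) = 273.0988 / 7 = 39.0141
β = Cov / Var(R_m) = 20.4041 / 39.0141 = 0.5230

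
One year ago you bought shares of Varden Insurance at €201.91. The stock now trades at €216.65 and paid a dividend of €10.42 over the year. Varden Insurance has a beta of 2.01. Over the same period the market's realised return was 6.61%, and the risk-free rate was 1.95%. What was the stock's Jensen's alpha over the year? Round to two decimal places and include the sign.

Realised HPR = (P1 + D1 − P0) / P0 = (216.65 + 10.42 − 201.91) / 201.91 = 25.16 / 201.91 = 12.4610%
MRP = 6.61% − 1.95% = 4.66%
CAPM required = R_f + β·MRP = 1.95% + 2.01 × 4.66% = 11.3166%
α = realised − required = 12.4610% − 11.3166% = +1.14%

+1.14%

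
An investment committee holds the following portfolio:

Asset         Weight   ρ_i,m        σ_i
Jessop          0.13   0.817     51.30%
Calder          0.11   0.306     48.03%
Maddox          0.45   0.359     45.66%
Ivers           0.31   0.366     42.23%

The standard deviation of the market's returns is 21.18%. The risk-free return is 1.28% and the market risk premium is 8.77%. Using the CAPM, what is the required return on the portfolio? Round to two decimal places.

9.24%

β_Jessop = 0.817 × 51.30% / 21.18% = 1.9789
β_Calder = 0.306 × 48.03% / 21.18% = 0.6939
β_Maddox = 0.359 × 45.66% / 21.18% = 0.7739
β_Ivers = 0.366 × 42.23% / 21.18% = 0.7298
β_P = Σ w_i β_i = 0.13×1.9789 + 0.11×0.6939 + 0.45×0.7739 + 0.31×0.7298 = 0.9081
E(R_P) = R_f + β_P × MRP = 1.28% + 0.9081 × 8.77% = 9.24%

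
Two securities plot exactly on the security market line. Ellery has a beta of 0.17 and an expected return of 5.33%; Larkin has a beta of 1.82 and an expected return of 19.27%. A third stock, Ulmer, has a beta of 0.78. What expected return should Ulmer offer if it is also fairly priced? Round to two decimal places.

MRP (SML slope) = (19.27% − 5.33%) / (1.82 − 0.17) = 13.94% / 1.65 = 8.4485%
R_f (intercept) = 5.33% − 0.17 × 8.4485% = 3.8938%
E(R_Ulmer) = R_f + β × MRP = 3.8938% + 0.78 × 8.4485% = 10.48%

10.48%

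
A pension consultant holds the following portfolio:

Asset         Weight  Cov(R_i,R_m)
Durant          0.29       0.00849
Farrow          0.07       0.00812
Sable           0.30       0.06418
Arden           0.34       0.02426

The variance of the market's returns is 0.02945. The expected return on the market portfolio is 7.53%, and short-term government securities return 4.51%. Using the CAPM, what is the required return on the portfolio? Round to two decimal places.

β_Durant = 0.00849 / 0.02945 = 0.2883
β_Farrow = 0.00812 / 0.02945 = 0.2757
β_Sable = 0.06418 / 0.02945 = 2.1793
β_Arden = 0.02426 / 0.02945 = 0.8238
β_P = Σ w_i β_i = 0.29×0.2883 + 0.07×0.2757 + 0.30×2.1793 + 0.34×0.8238 = 1.0368
MRP = 7.53% − 4.51% = 3.02%
E(R_P) = R_f + β_P × MRP = 4.51% + 1.0368 × 3.02% = 7.64%

7.64%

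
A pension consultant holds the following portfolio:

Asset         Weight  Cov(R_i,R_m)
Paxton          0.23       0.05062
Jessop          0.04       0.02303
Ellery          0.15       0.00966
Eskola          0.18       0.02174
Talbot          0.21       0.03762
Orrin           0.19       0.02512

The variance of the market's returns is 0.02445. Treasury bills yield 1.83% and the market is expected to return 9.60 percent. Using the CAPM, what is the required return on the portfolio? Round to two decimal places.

11.55%

β_Paxton = 0.05062 / 0.02445 = 2.0703
β_Jessop = 0.02303 / 0.02445 = 0.9419
β_Ellery = 0.00966 / 0.02445 = 0.3951
β_Eskola = 0.02174 / 0.02445 = 0.8892
β_Talbot = 0.03762 / 0.02445 = 1.5387
β_Orrin = 0.02512 / 0.02445 = 1.0274
β_P = Σ w_i β_i = 0.23×2.0703 + 0.04×0.9419 + 0.15×0.3951 + 0.18×0.8892 + 0.21×1.5387 + 0.19×1.0274 = 1.2515
MRP = 9.60% − 1.83% = 7.77%
E(R_P) = R_f + β_P × MRP = 1.83% + 1.2515 × 7.77% = 11.55%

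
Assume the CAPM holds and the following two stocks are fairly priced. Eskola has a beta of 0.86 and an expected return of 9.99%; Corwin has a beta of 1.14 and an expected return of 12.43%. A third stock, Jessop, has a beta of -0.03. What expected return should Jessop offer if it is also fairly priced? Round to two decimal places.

2.23%

MRP (SML slope) = (12.43% − 9.99%) / (1.14 − 0.86) = 2.44% / 0.28 = 8.7143%
R_f (intercept) = 9.99% − 0.86 × 8.7143% = 2.4957%
E(R_Jessop) = R_f + β × MRP = 2.4957% + -0.03 × 8.7143% = 2.23%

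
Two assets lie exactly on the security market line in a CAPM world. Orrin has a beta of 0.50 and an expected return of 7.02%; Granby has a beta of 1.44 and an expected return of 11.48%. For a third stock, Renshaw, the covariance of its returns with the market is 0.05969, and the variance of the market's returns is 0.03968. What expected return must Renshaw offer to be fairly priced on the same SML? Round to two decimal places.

11.79%

MRP = (11.48% − 7.02%) / (1.44 − 0.50) = 4.7447%
R_f = 7.02% − 0.50 × 4.7447% = 4.6477%
β_Renshaw = Cov / Var(R_m) = 0.05969 / 0.03968 = 1.5043
E(R_Renshaw) = R_f + β × MRP = 4.6477% + 1.5043 × 4.7447% = 11.79%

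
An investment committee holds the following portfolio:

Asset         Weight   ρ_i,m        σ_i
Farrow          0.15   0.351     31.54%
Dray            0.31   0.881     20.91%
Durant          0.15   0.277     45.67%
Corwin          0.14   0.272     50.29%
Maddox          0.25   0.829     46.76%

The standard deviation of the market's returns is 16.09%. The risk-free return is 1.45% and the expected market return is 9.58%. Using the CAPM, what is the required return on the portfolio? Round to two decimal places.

12.00%

β_Farrow = 0.351 × 31.54% / 16.09% = 0.6880
β_Dray = 0.881 × 20.91% / 16.09% = 1.1449
β_Durant = 0.277 × 45.67% / 16.09% = 0.7862
β_Corwin = 0.272 × 50.29% / 16.09% = 0.8501
β_Maddox = 0.829 × 46.76% / 16.09% = 2.4092
β_P = Σ w_i β_i = 0.15×0.6880 + 0.31×1.1449 + 0.15×0.7862 + 0.14×0.8501 + 0.25×2.4092 = 1.2974
MRP = 9.58% − 1.45% = 8.13%
E(R_P) = R_f + β_P × MRP = 1.45% + 1.2974 × 8.13% = 12.00%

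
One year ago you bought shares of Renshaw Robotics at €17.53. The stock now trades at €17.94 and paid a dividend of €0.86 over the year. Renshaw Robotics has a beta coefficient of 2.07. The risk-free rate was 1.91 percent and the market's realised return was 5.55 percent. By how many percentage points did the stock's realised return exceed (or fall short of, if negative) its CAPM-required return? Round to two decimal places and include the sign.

Realised HPR = (P1 + D1 − P0) / P0 = (17.94 + 0.86 − 17.53) / 17.53 = 1.27 / 17.53 = 7.2447%
MRP = 5.55% − 1.91% = 3.64%
CAPM required = R_f + β·MRP = 1.91% + 2.07 × 3.64% = 9.4448%
α = realised − required = 7.2447% − 9.4448% = -2.20%

-2.20%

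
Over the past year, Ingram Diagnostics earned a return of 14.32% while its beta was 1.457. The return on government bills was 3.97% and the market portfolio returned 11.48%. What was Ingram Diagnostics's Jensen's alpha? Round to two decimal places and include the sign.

Market excess return = 11.48% − 3.97% = 7.51%
CAPM benchmark = R_f + β(R_m − R_f) = 3.97% + 1.457 × 7.51% = 14.91207%
α = actual − benchmark = 14.32% − 14.91207% = -0.59%

-0.59%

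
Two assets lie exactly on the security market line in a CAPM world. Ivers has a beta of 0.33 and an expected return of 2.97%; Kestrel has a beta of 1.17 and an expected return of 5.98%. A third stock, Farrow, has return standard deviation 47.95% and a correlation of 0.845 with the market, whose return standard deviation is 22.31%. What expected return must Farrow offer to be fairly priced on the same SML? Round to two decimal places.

MRP = (5.98% − 2.97%) / (1.17 − 0.33) = 3.5833%
R_f = 2.97% − 0.33 × 3.5833% = 1.7875%
β_Farrow = ρ·σ_i/σ_m = 0.845 × 47.95 / 22.31 = 1.8161
E(R_Farrow) = R_f + β × MRP = 1.7875% + 1.8161 × 3.5833% = 8.30%

8.30%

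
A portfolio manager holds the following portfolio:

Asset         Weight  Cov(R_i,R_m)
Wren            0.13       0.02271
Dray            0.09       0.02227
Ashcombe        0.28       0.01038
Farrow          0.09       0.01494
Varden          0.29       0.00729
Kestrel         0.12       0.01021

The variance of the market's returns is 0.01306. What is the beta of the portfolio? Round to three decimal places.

0.961

β_Wren = 0.02271 / 0.01306 = 1.7389
β_Dray = 0.02227 / 0.01306 = 1.7052
β_Ashcombe = 0.01038 / 0.01306 = 0.7948
β_Farrow = 0.01494 / 0.01306 = 1.1440
β_Varden = 0.00729 / 0.01306 = 0.5582
β_Kestrel = 0.01021 / 0.01306 = 0.7818
β_P = Σ w_i β_i = 0.13×1.7389 + 0.09×1.7052 + 0.28×0.7948 + 0.09×1.1440 + 0.29×0.5582 + 0.12×0.7818 = 0.9607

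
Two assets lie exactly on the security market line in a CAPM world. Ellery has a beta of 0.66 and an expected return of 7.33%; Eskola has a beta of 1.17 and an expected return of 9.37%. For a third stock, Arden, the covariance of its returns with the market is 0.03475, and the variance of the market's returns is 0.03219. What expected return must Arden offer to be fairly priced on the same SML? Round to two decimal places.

MRP = (9.37% − 7.33%) / (1.17 − 0.66) = 4.0000%
R_f = 7.33% − 0.66 × 4.0000% = 4.6900%
β_Arden = Cov / Var(R_m) = 0.03475 / 0.03219 = 1.0795
E(R_Arden) = R_f + β × MRP = 4.6900% + 1.0795 × 4.0000% = 9.01%

9.01%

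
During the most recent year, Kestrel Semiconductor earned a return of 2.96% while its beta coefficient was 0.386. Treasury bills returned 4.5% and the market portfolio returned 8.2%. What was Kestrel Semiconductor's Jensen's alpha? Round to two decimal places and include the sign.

Market excess return = 8.2% − 4.5% = 3.70%
CAPM benchmark = R_f + β(R_m − R_f) = 4.5% + 0.386 × 3.7% = 5.9282%
α = actual − benchmark = 2.96% − 5.9282% = -2.97%

-2.97%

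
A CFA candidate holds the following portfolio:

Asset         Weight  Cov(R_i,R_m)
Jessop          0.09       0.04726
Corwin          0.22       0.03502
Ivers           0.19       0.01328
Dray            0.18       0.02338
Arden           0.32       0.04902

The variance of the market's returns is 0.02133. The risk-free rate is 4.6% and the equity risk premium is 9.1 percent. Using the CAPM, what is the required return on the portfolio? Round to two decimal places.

β_Jessop = 0.04726 / 0.02133 = 2.2157
β_Corwin = 0.03502 / 0.02133 = 1.6418
β_Ivers = 0.01328 / 0.02133 = 0.6226
β_Dray = 0.02338 / 0.02133 = 1.0961
β_Arden = 0.04902 / 0.02133 = 2.2982
β_P = Σ w_i β_i = 0.09×2.2157 + 0.22×1.6418 + 0.19×0.6226 + 0.18×1.0961 + 0.32×2.2982 = 1.6116
E(R_P) = R_f + β_P × MRP = 4.6% + 1.6116 × 9.1% = 19.27%

19.27%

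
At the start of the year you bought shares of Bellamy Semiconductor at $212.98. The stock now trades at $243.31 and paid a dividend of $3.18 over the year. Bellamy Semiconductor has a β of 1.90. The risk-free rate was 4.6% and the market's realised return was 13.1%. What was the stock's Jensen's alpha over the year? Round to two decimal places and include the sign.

Realised HPR = (P1 + D1 − P0) / P0 = (243.31 + 3.18 − 212.98) / 212.98 = 33.51 / 212.98 = 15.7339%
MRP = 13.1% − 4.6% = 8.50%
CAPM required = R_f + β·MRP = 4.6% + 1.90 × 8.5% = 20.7500%
α = realised − required = 15.7339% − 20.7500% = -5.02%

-5.02%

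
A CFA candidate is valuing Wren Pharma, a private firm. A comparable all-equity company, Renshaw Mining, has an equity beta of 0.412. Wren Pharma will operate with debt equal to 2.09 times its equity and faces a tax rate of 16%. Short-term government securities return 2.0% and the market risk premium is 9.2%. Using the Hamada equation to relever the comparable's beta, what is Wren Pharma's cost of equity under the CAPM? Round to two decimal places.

12.44%

β_L = β_U × [1 + (1 − t)(D/E)] = 0.412 × [1 + (1 − 0.16) × 2.09]
    = 0.412 × [1 + 0.84 × 2.09] = 0.412 × 2.7556 = 1.1353
E(R) = R_f + β_L × MRP = 2.0% + 1.1353 × 9.2% = 12.44%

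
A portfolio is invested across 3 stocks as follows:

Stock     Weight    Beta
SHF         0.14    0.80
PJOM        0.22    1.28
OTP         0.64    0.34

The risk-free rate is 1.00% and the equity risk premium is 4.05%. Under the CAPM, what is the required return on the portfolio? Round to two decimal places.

β_P = Σ w_i β_i = 0.14×0.80 + 0.22×1.28 + 0.64×0.34 = 0.6112
E(R_P) = R_f + β_P × MRP = 1.00% + 0.6112 × 4.05% = 3.48%

3.48%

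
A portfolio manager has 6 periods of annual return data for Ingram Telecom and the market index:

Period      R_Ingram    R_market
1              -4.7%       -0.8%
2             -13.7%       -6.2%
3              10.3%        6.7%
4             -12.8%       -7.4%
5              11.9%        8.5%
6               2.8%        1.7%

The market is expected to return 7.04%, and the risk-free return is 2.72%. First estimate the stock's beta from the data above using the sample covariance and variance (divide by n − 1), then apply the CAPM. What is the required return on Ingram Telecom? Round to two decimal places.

10.05%

Mean R_i = (-4.7 − 13.7 + 10.3 − 12.8 + 11.9 + 2.8) / 6 = -1.0333%
Mean R_m = (-0.8 − 6.2 + 6.7 − 7.4 + 8.5 + 1.7) / 6 = 0.4167%
Σ(R_i − R̄_i)(R_m − R̄_m) = 360.9233  ⇒  Cov = 360.9233 / 5 = 72.1847
Σ(R_m − R̄_m)² = 212.8283  ⇒  Var(R_m) = 212.8283 / 5 = 42.5657
β = Cov / Var(R_m) = 72.1847 / 42.5657 = 1.6958
MRP = 7.04% − 2.72% = 4.32%
E(R) = R_f + β × MRP = 2.72% + 1.6958 × 4.32% = 10.05%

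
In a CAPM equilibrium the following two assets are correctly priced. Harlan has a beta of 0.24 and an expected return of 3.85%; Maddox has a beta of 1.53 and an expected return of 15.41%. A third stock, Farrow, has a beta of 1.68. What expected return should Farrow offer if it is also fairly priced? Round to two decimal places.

16.75%

MRP (SML slope) = (15.41% − 3.85%) / (1.53 − 0.24) = 11.56% / 1.29 = 8.9612%
R_f (intercept) = 3.85% − 0.24 × 8.9612% = 1.6993%
E(R_Farrow) = R_f + β × MRP = 1.6993% + 1.68 × 8.9612% = 16.75%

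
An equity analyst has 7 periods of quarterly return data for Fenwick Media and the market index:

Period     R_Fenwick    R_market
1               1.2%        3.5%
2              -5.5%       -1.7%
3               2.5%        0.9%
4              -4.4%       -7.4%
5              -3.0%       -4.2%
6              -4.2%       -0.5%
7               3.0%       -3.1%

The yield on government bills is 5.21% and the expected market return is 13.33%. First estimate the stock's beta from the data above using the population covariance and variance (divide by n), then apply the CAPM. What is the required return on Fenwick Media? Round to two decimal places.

Mean R_i = (1.2 − 5.5 + 2.5 − 4.4 − 3.0 − 4.2 + 3.0) / 7 = -1.4857%
Mean R_m = (3.5 − 1.7 + 0.9 − 7.4 − 4.2 − 0.5 − 3.1) / 7 = -1.7857%
Σ(R_i − R̄_i)(R_m − R̄_m) = 35.1886  ⇒  Cov = 35.1886 / 7 = 5.0269
Σ(R_m − R̄_m)² = 75.8886  ⇒  Var(R_m) = 75.8886 / 7 = 10.8412
β = Cov / Var(R_m) = 5.0269 / 10.8412 = 0.4637
MRP = 13.33% − 5.21% = 8.12%
E(R) = R_f + β × MRP = 5.21% + 0.4637 × 8.12% = 8.98%

8.98%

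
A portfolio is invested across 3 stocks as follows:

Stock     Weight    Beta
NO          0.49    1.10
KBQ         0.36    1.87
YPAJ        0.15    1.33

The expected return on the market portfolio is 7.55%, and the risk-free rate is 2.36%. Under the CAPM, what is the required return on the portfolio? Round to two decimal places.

9.69%

β_P = Σ w_i β_i = 0.49×1.10 + 0.36×1.87 + 0.15×1.33 = 1.4117
MRP = 7.55% − 2.36% = 5.19%
E(R_P) = R_f + β_P × MRP = 2.36% + 1.4117 × 5.19% = 9.69%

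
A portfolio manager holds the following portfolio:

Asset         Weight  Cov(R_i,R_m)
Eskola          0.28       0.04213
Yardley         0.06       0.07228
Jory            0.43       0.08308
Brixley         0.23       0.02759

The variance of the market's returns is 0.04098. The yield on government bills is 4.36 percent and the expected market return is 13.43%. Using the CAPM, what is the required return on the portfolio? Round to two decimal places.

β_Eskola = 0.04213 / 0.04098 = 1.0281
β_Yardley = 0.07228 / 0.04098 = 1.7638
β_Jory = 0.08308 / 0.04098 = 2.0273
β_Brixley = 0.02759 / 0.04098 = 0.6733
β_P = Σ w_i β_i = 0.28×1.0281 + 0.06×1.7638 + 0.43×2.0273 + 0.23×0.6733 = 1.4203
MRP = 13.43% − 4.36% = 9.07%
E(R_P) = R_f + β_P × MRP = 4.36% + 1.4203 × 9.07% = 17.24%

17.24%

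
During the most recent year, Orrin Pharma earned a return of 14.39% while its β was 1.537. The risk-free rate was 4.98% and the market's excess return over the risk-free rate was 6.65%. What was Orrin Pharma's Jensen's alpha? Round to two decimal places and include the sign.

CAPM benchmark = R_f + β(R_m − R_f) = 4.98% + 1.537 × 6.65% = 15.20105%
α = actual − benchmark = 14.39% − 15.20105% = -0.81%

-0.81%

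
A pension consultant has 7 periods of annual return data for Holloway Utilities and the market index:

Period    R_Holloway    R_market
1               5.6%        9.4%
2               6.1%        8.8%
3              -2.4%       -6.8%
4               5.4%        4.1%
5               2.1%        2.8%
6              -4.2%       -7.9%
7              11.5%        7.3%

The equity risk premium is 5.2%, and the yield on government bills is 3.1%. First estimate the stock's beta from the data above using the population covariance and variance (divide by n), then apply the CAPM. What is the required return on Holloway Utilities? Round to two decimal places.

6.60%

Mean R_i = (5.6 + 6.1 − 2.4 + 5.4 + 2.1 − 4.2 + 11.5) / 7 = 3.4429%
Mean R_m = (9.4 + 8.8 − 6.8 + 4.1 + 2.8 − 7.9 + 7.3) / 7 = 2.5286%
Σ(R_i − R̄_i)(R_m − R̄_m) = 206.8514  ⇒  Cov = 206.8514 / 7 = 29.5502
Σ(R_m − R̄_m)² = 307.6343  ⇒  Var(R_m) = 307.6343 / 7 = 43.9478
β = Cov / Var(R_m) = 29.5502 / 43.9478 = 0.6724
E(R) = R_f + β × MRP = 3.1% + 0.6724 × 5.2% = 6.60%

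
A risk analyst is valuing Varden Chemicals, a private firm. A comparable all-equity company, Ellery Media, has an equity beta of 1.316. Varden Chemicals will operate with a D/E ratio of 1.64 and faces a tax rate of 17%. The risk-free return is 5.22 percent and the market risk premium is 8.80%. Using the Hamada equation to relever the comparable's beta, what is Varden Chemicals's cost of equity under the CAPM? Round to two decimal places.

32.56%

β_L = β_U × [1 + (1 − t)(D/E)] = 1.316 × [1 + (1 − 0.17) × 1.64]
    = 1.316 × [1 + 0.83 × 1.64] = 1.316 × 2.3612 = 3.1073
E(R) = R_f + β_L × MRP = 5.22% + 3.1073 × 8.80% = 32.56%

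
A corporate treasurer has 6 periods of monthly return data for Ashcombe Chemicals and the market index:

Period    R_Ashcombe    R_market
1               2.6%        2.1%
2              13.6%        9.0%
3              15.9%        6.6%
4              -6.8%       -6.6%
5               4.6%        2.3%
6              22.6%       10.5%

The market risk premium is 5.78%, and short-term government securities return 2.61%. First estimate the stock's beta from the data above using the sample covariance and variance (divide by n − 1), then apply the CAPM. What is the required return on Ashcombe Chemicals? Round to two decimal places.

12.09%

Mean R_i = (2.6 + 13.6 + 15.9 − 6.8 + 4.6 + 22.6) / 6 = 8.7500%
Mean R_m = (2.1 + 9.0 + 6.6 − 6.6 + 2.3 + 10.5) / 6 = 3.9833%
Σ(R_i − R̄_i)(R_m − R̄_m) = 316.4350  ⇒  Cov = 316.4350 / 5 = 63.2870
Σ(R_m − R̄_m)² = 192.8683  ⇒  Var(R_m) = 192.8683 / 5 = 38.5737
β = Cov / Var(R_m) = 63.2870 / 38.5737 = 1.6407
E(R) = R_f + β × MRP = 2.61% + 1.6407 × 5.78% = 12.09%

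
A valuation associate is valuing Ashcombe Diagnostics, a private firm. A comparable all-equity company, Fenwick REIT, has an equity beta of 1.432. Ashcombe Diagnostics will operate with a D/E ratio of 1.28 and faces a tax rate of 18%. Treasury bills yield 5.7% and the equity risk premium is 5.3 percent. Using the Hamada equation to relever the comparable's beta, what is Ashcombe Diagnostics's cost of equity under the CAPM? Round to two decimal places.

β_L = β_U × [1 + (1 − t)(D/E)] = 1.432 × [1 + (1 − 0.18) × 1.28]
    = 1.432 × [1 + 0.82 × 1.28] = 1.432 × 2.0496 = 2.9350
E(R) = R_f + β_L × MRP = 5.7% + 2.9350 × 5.3% = 21.26%

21.26%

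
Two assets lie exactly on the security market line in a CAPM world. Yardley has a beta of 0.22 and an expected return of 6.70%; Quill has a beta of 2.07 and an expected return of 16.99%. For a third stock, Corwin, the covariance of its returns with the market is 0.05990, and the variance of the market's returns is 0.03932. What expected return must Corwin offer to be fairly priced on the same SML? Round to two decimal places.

MRP = (16.99% − 6.70%) / (2.07 − 0.22) = 5.5622%
R_f = 6.70% − 0.22 × 5.5622% = 5.4763%
β_Corwin = Cov / Var(R_m) = 0.05990 / 0.03932 = 1.5234
E(R_Corwin) = R_f + β × MRP = 5.4763% + 1.5234 × 5.5622% = 13.95%

13.95%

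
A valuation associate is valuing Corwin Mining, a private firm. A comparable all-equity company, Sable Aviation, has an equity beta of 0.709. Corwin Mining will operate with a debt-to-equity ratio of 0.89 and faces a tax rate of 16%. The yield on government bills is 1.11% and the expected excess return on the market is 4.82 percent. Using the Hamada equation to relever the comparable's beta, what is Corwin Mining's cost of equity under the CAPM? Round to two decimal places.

β_L = β_U × [1 + (1 − t)(D/E)] = 0.709 × [1 + (1 − 0.16) × 0.89]
    = 0.709 × [1 + 0.84 × 0.89] = 0.709 × 1.7476 = 1.2390
E(R) = R_f + β_L × MRP = 1.11% + 1.2390 × 4.82% = 7.08%

7.08%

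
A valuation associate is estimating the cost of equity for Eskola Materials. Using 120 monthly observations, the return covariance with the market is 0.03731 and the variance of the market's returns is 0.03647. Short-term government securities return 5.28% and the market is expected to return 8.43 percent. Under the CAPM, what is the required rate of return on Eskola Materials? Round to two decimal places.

β = Cov(R_i, R_m) / Var(R_m) = 0.03731 / 0.03647 = 1.0230
MRP = 8.43% − 5.28% = 3.15%
E(R) = R_f + β × MRP = 5.28% + 1.0230 × 3.15% = 8.50%

8.50%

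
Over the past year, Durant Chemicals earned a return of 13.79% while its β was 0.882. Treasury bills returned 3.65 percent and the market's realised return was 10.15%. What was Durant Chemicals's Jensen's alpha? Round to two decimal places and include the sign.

Market excess return = 10.15% − 3.65% = 6.50%
CAPM benchmark = R_f + β(R_m − R_f) = 3.65% + 0.882 × 6.50% = 9.38300%
α = actual − benchmark = 13.79% − 9.38300% = +4.41%

+4.41%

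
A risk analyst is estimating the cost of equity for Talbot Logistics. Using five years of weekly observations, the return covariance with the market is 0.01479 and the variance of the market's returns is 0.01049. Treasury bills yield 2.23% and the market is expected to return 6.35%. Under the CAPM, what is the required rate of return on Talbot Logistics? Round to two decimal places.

8.04%

β = Cov(R_i, R_m) / Var(R_m) = 0.01479 / 0.01049 = 1.4099
MRP = 6.35% − 2.23% = 4.12%
E(R) = R_f + β × MRP = 2.23% + 1.4099 × 4.12% = 8.04%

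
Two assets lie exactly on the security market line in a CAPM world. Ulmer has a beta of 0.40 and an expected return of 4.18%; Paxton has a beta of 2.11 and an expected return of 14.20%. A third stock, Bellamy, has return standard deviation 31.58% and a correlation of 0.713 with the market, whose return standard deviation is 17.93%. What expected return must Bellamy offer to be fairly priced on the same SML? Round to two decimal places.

9.19%

MRP = (14.20% − 4.18%) / (2.11 − 0.40) = 5.8596%
R_f = 4.18% − 0.40 × 5.8596% = 1.8362%
β_Bellamy = ρ·σ_i/σ_m = 0.713 × 31.58 / 17.93 = 1.2558
E(R_Bellamy) = R_f + β × MRP = 1.8362% + 1.2558 × 5.8596% = 9.19%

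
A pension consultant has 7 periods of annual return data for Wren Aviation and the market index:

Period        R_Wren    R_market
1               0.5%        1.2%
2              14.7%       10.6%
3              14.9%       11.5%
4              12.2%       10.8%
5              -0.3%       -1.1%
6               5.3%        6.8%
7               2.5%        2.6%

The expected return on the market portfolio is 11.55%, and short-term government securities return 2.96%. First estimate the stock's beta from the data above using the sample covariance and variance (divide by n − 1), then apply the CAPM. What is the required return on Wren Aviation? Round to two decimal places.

13.73%

Mean R_i = (0.5 + 14.7 + 14.9 + 12.2 − 0.3 + 5.3 + 2.5) / 7 = 7.1143%
Mean R_m = (1.2 + 10.6 + 11.5 + 10.8 − 1.1 + 6.8 + 2.6) / 7 = 6.0571%
Σ(R_i − R̄_i)(R_m − R̄_m) = 200.7543  ⇒  Cov = 200.7543 / 6 = 33.4591
Σ(R_m − R̄_m)² = 160.0771  ⇒  Var(R_m) = 160.0771 / 6 = 26.6795
β = Cov / Var(R_m) = 33.4591 / 26.6795 = 1.2541
MRP = 11.55% − 2.96% = 8.59%
E(R) = R_f + β × MRP = 2.96% + 1.2541 × 8.59% = 13.73%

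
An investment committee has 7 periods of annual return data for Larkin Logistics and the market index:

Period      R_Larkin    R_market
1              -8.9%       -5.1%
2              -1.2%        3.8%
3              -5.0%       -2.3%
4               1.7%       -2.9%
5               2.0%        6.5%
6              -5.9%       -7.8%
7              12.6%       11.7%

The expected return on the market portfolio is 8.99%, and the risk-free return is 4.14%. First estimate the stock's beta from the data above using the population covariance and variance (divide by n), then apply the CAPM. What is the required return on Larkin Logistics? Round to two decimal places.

8.40%

Mean R_i = (-8.9 − 1.2 − 5.0 + 1.7 + 2.0 − 5.9 + 12.6) / 7 = -0.6714%
Mean R_m = (-5.1 + 3.8 − 2.3 − 2.9 + 6.5 − 7.8 + 11.7) / 7 = 0.5571%
Σ(R_i − R̄_i)(R_m − R̄_m) = 256.4586  ⇒  Cov = 256.4586 / 7 = 36.6369
Σ(R_m − R̄_m)² = 291.9571  ⇒  Var(R_m) = 291.9571 / 7 = 41.7082
β = Cov / Var(R_m) = 36.6369 / 41.7082 = 0.8784
MRP = 8.99% − 4.14% = 4.85%
E(R) = R_f + β × MRP = 4.14% + 0.8784 × 4.85% = 8.40%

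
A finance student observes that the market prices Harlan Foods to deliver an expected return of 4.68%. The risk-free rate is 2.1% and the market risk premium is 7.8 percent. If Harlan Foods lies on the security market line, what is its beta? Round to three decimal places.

0.331

β = (E(R) − R_f) / MRP = (4.68% − 2.1%) / 7.8% = 2.58% / 7.8% = 0.331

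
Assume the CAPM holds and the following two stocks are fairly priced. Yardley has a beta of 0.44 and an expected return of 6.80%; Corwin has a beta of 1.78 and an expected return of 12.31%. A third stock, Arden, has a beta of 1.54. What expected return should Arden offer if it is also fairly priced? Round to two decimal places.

11.32%

MRP (SML slope) = (12.31% − 6.80%) / (1.78 − 0.44) = 5.51% / 1.34 = 4.1119%
R_f (intercept) = 6.80% − 0.44 × 4.1119% = 4.9908%
E(R_Arden) = R_f + β × MRP = 4.9908% + 1.54 × 4.1119% = 11.32%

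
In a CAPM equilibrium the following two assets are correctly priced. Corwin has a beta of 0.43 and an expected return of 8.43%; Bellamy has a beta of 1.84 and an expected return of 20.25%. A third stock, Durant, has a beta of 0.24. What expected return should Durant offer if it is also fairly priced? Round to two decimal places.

MRP (SML slope) = (20.25% − 8.43%) / (1.84 − 0.43) = 11.82% / 1.41 = 8.3830%
R_f (intercept) = 8.43% − 0.43 × 8.3830% = 4.8253%
E(R_Durant) = R_f + β × MRP = 4.8253% + 0.24 × 8.3830% = 6.84%

6.84%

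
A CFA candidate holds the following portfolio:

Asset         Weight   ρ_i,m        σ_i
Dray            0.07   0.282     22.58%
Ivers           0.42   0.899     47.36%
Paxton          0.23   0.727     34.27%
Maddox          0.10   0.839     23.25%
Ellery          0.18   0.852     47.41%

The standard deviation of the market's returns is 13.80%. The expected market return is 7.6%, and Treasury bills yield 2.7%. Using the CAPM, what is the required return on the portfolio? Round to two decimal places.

14.52%

β_Dray = 0.282 × 22.58% / 13.80% = 0.4614
β_Ivers = 0.899 × 47.36% / 13.80% = 3.0853
β_Paxton = 0.727 × 34.27% / 13.80% = 1.8054
β_Maddox = 0.839 × 23.25% / 13.80% = 1.4135
β_Ellery = 0.852 × 47.41% / 13.80% = 2.9271
β_P = Σ w_i β_i = 0.07×0.4614 + 0.42×3.0853 + 0.23×1.8054 + 0.10×1.4135 + 0.18×2.9271 = 2.4116
MRP = 7.6% − 2.7% = 4.90%
E(R_P) = R_f + β_P × MRP = 2.7% + 2.4116 × 4.9% = 14.52%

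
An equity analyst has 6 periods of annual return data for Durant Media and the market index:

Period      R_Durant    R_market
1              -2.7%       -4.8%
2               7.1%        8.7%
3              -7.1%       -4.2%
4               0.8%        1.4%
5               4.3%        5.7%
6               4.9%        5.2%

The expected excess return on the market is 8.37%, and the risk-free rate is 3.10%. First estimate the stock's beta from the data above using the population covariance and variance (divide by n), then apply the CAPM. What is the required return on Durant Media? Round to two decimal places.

10.77%

Mean R_i = (-2.7 + 7.1 − 7.1 + 0.8 + 4.3 + 4.9) / 6 = 1.2167%
Mean R_m = (-4.8 + 8.7 − 4.2 + 1.4 + 5.7 + 5.2) / 6 = 2.0000%
Σ(R_i − R̄_i)(R_m − R̄_m) = 141.0600  ⇒  Cov = 141.0600 / 6 = 23.5100
Σ(R_m − R̄_m)² = 153.8600  ⇒  Var(R_m) = 153.8600 / 6 = 25.6433
β = Cov / Var(R_m) = 23.5100 / 25.6433 = 0.9168
E(R) = R_f + β × MRP = 3.10% + 0.9168 × 8.37% = 10.77%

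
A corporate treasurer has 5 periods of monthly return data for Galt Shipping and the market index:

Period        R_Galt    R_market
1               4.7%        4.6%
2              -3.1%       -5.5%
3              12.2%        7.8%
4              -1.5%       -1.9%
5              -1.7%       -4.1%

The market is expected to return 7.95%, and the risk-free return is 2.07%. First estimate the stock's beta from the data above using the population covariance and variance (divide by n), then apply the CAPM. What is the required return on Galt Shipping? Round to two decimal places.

8.36%

Mean R_i = (4.7 − 3.1 + 12.2 − 1.5 − 1.7) / 5 = 2.1200%
Mean R_m = (4.6 − 5.5 + 7.8 − 1.9 − 4.1) / 5 = 0.1800%
Σ(R_i − R̄_i)(R_m − R̄_m) = 141.7420  ⇒  Cov = 141.7420 / 5 = 28.3484
Σ(R_m − R̄_m)² = 132.5080  ⇒  Var(R_m) = 132.5080 / 5 = 26.5016
β = Cov / Var(R_m) = 28.3484 / 26.5016 = 1.0697
MRP = 7.95% − 2.07% = 5.88%
E(R) = R_f + β × MRP = 2.07% + 1.0697 × 5.88% = 8.36%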